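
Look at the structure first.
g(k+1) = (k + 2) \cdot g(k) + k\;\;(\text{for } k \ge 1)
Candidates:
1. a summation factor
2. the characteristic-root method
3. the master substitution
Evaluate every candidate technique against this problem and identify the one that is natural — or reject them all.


Best approach: a summation factor — it is first-order linear but the coefficient k + 2 depends on the index, so multiply through by a summation factor to telescope it.
- a summation factor — applies; the problem has the shape this method handles.
- the characteristic-root method — an index-dependent weight blocks the pure exponential ansatz.
- the master substitution: the recursion shifts the index rather than dividing it.


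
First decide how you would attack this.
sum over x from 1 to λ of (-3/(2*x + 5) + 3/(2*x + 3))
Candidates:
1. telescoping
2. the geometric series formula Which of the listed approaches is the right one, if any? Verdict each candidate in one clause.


Diagnosis: telescoping — write out three consecutive terms and watch the interior cancel: the advanced copy one term subtracts reappears as the very next term's leading piece, pair after pair.
- telescoping: applicable, and directly so.
- the geometric series formula: the term-to-term ratio drifts with the index — the one thing the geometric formula cannot absorb.


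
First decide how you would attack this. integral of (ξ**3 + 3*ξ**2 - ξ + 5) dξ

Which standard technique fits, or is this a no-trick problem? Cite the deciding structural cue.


Method: no special technique — nothing composite, nothing rational, nothing trigonometric — each constant-multiple power of ξ integrates by the power rule alone.


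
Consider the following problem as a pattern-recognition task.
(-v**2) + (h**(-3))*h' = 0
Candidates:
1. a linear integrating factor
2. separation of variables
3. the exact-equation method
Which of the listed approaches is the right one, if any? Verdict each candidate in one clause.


Method: separation of variables — all dependence on the two variables factors apart, the defining separable shape.
- a linear integrating factor — the unknown enters nonlinearly (through a power, a denominator, or a transcendental function), which the linear integrating-factor recipe cannot absorb as-is — any repair would come from a preliminary substitution, not the factor.
- separation of variables: applies; the problem has the shape this method handles.
- the exact-equation method — with no real cross-dependence between the variables, the exact-equation machinery is a detour rather than the natural reading.


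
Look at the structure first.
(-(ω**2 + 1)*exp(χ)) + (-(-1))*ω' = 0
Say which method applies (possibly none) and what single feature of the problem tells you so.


Method: separation of variables — separating collects all ω-dependence with the derivative and leaves all χ-dependence opposite: variables separate.


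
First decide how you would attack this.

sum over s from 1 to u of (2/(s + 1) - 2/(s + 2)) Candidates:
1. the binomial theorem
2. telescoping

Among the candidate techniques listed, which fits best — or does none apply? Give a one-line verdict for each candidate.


Diagnosis: telescoping — write out three consecutive terms and watch the interior cancel: the advanced copy one term subtracts reappears as the very next term's leading piece, pair after pair.
- the binomial theorem — there is no pair of bases whose matched powers would reassemble into a single binomial power.
- telescoping: a fit — the right tool for this form.


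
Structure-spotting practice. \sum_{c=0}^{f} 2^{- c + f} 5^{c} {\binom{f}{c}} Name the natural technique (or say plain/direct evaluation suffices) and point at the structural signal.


Technique: the binomial theorem — terms weighting {\binom{f}{c}} against matched powers of 5 and 2 reassemble into (5 + 2)^f by the binomial theorem.


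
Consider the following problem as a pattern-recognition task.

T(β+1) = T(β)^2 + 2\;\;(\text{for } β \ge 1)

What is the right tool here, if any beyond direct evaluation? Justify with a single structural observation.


Best approach: no special technique — no ansatz, no master substitution, no summation factor survives the nonlinearity here.


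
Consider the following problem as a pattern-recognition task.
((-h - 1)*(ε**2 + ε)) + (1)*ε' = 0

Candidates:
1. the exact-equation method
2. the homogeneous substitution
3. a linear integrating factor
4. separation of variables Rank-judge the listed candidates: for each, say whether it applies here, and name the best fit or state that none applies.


Best approach: separation of variables — separating collects all ε-dependence with the derivative and leaves all h-dependence opposite: variables separate. A Bernoulli substitution applies to this equation as given; separation takes the same equation in its displayed form.
- the exact-equation method — the mixed-partials test fails on this split — it is not an exact differential as presented.
- the homogeneous substitution — the slope does not depend on the ratio of the variables alone.
- a linear integrating factor: a nonlinear term in the unknown puts this outside the integrating-factor template.
- separation of variables — yes — fits the structure here.


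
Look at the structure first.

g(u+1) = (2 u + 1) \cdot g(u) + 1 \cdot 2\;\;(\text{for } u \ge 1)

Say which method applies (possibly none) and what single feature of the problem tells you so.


Method: a summation factor — an index-dependent multiplier 2 u + 1 rules out characteristic roots; a summation factor converts it to a pure difference.


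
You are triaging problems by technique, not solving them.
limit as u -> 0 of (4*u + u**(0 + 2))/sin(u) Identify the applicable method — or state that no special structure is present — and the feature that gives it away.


Verdict: l'Hôpital's rule (0/0) — substituting 0 gives 0 over 0; differentiate top and bottom once and re-evaluate. One could equally expand both pieces locally and compare leading terms; the rule does that in one stroke.


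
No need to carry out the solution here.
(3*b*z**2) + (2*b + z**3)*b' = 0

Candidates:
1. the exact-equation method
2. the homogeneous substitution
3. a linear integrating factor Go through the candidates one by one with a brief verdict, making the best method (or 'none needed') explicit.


Method: the exact-equation method — 3*b*z**2 and 2*b + z**3 pass the exactness check on the nose, so no integrating factor in z or b is needed at all.
- the exact-equation method: yes — fits the structure here.
- the homogeneous substitution: the ratio substitution does not collapse this equation.
- a linear integrating factor — the unknown enters nonlinearly (through a power, a denominator, or a transcendental function), which the linear integrating-factor recipe cannot absorb as-is — any repair would come from a preliminary substitution, not the factor.


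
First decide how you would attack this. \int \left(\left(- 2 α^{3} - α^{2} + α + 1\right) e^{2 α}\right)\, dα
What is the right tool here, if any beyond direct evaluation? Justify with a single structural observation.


Best approach: integration by parts — the integrand splits as - 2 α^{3} - α^{2} + α + 1 times e^{2 α} — repeatedly differentiating the polynomial part kills it, which is the parts ladder.


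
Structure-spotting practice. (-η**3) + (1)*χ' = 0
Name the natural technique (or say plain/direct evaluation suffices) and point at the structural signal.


Verdict: no special technique — the slope is a function of η alone, so integrate both sides directly.


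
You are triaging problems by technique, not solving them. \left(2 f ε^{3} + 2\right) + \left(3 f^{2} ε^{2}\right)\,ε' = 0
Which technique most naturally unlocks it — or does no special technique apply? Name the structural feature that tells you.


Best approach: the exact-equation method — checking ∂/∂ε of 2 f ε^{3} + 2 against ∂/∂f of 3 f^{2} ε^{2}: they match — the equation is exact as it stands.


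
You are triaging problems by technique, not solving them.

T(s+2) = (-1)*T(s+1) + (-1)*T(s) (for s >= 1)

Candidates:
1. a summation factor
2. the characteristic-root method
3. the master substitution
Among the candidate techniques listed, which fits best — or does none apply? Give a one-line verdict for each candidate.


Technique: the characteristic-root method — try a geometric ansatz r^s: constant coefficients turn the recurrence into one polynomial equation in r.
- a summation factor — a summation factor telescopes one-step recursions; this one carries higher-order memory.
- the characteristic-root method: yes — fits the structure here.
- the master substitution: there is no divide-the-index recursive argument.


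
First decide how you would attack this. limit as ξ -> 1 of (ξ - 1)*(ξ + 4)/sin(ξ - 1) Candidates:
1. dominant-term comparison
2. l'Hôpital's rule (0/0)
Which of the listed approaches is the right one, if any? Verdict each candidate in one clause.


Method: l'Hôpital's rule (0/0) — the 0/0 form at 1 is the signature situation for l'Hôpital's rule. The standard small-argument limits would also carry it; the rule is the systematic route.
- dominant-term comparison: leading-power comparison does not apply to this form.
- l'Hôpital's rule (0/0) — yes — fits the structure here.


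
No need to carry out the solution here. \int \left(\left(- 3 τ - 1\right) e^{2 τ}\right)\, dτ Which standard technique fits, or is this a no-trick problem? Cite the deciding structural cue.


Diagnosis: integration by parts — the integrand splits as - 3 τ - 1 times e^{2 τ} — repeatedly differentiating the polynomial part kills it, which is the parts ladder.


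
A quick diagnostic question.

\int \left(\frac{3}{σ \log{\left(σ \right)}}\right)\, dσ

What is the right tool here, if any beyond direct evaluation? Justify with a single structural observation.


Diagnosis: u-substitution — viewed as a product, the integrand is a composition evaluated at \log{\left(σ \right)} times (a constant multiple of) that inner expression's derivative, so u = \log{\left(σ \right)} makes it elementary.


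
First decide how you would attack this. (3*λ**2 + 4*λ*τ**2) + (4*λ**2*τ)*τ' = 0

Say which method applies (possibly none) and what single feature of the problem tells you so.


Technique: the exact-equation method — checking ∂/∂τ of 3*λ**2 + 4*λ*τ**2 against ∂/∂λ of 4*λ**2*τ: they match — the equation is exact as it stands.


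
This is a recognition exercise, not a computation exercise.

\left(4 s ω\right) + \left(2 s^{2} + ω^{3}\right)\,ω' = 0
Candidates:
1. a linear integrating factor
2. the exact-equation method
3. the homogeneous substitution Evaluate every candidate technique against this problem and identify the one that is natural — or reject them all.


Technique: the exact-equation method — this form is already the differential of something: the matching mixed partials of 4 s ω and 2 s^{2} + ω^{3} prove it.
- a linear integrating factor — a nonlinear term in the unknown puts this outside the integrating-factor template.
- the exact-equation method — applicable, and directly so.
- the homogeneous substitution — the ratio substitution does not collapse this equation.


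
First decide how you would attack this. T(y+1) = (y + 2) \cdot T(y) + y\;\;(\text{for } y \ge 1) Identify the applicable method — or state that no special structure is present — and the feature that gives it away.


Verdict: a summation factor — an index-dependent multiplier y + 2 rules out characteristic roots; a summation factor converts it to a pure difference.


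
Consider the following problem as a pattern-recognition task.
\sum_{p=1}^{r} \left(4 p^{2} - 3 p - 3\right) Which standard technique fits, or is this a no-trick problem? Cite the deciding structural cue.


Technique: no special technique — every summand is a constant multiple of a power of p — apply the standard power-sum identities one degree at a time.


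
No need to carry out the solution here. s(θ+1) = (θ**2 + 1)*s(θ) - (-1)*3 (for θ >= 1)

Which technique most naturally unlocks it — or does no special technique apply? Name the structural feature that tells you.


Best approach: a summation factor — the coefficient θ**2 + 1 drifts with the index, so no fixed root exists; normalizing by the cumulative product telescopes it.


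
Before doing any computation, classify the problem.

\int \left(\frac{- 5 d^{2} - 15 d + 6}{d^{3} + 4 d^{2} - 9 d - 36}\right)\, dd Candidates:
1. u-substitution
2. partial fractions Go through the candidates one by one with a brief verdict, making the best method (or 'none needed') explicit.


Method: partial fractions — each factor of d^{3} + 4 d^{2} - 9 d - 36 owns one elementary piece of the integrand — separate them and integrate piecewise.
- u-substitution: no subexpression of the integrand pairs with its own derivative as a factor — individual terms may offer their own substitutions, but any change of variable covering the whole integral would have to be constructed from outside the expression.
- partial fractions — yes, a natural case for it.


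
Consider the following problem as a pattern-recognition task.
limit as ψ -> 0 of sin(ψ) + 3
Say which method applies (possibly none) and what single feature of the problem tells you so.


Best approach: no special technique — no denominator vanishes and nothing blows up at 0: direct substitution is the whole computation.


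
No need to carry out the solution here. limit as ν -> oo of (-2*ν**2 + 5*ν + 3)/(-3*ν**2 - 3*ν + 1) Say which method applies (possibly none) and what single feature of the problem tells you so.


Method: dominant-term comparison — divide through by the highest power of ν; every lower-order term dies and the dominant terms decide the limit. l'Hôpital's at-infinity variant applies to the expression viewed as a single quotient; the leading-term comparison is the direct route.


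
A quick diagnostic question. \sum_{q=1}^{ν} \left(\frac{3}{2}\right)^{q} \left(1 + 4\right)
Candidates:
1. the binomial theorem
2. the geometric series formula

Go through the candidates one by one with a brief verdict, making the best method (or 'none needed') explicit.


Best approach: the geometric series formula — term-over-term division gives \frac{3}{2} every time — index-free ratio, geometric sum formula applies.
- the binomial theorem: there is no pair of bases whose matched powers would reassemble into a single binomial power.
- the geometric series formula: yes, a natural case for it.


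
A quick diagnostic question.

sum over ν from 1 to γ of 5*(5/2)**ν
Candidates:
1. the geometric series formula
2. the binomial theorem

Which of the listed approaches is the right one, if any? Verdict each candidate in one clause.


Method: the geometric series formula — the ratio of consecutive terms is the constant 5/2, independent of the index — a geometric sum.
- the geometric series formula: yes, a natural case for it.
- the binomial theorem: there is no pair of bases whose matched powers would reassemble into a single binomial power.


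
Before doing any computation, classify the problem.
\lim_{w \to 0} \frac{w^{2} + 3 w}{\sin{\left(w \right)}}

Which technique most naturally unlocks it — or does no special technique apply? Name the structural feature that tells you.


Best approach: l'Hôpital's rule (0/0) — both numerator and denominator vanish at 0: the genuine 0/0 indeterminate that l'Hôpital exists for. One could equally expand both pieces locally and compare leading terms; the rule does that in one stroke.


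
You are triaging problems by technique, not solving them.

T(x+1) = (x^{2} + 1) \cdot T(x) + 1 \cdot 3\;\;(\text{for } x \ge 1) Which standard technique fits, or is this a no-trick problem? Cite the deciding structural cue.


Diagnosis: a summation factor — it is first-order linear but the coefficient x^{2} + 1 depends on the index, so multiply through by a summation factor to telescope it.


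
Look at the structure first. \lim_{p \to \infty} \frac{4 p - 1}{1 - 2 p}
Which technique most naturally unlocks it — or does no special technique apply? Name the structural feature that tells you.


Method: dominant-term comparison — as p grows, only the highest-degree terms matter — compare leading terms and read the limit off. Differentiating the expression as a single quotient would eventually settle it as well; matching dominant growth settles it immediately.


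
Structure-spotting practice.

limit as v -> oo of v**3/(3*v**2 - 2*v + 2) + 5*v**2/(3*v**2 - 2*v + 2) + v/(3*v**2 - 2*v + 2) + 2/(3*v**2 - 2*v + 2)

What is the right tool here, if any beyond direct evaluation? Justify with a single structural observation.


Diagnosis: dominant-term comparison — growth-rate triage: the leading powers of v decide the limit, everything else is noise. As a single quotient, the ∞/∞ shape would yield to repeated differentiation as well — the growth comparison gets there in one look.


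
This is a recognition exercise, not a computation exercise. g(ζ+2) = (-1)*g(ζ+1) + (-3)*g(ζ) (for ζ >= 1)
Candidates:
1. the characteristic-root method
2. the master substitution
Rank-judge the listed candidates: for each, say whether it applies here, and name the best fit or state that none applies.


Verdict: the characteristic-root method — fixed numeric weights on consecutive terms and no forcing term added: the root method in its home territory.
- the characteristic-root method — yes, a natural case for it.
- the master substitution: with no divided-index recursive call, reindexing by powers of a base buys nothing.


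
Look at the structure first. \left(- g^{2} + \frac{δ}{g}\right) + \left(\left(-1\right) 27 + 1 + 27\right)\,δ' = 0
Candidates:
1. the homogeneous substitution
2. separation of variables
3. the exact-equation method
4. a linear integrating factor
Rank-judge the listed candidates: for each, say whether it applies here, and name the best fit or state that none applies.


Verdict: a linear integrating factor — the unknown enters only to the first power against a nonzero forcing term — the integrating-factor template applies directly.
- the homogeneous substitution: the ratio of the variables does not determine the slope.
- separation of variables — no algebra isolates the independent variable on one side and the unknown on the other.
- the exact-equation method — the mixed-partials test fails on this split — it is not an exact differential as presented.
- a linear integrating factor: yes — fits the structure here.


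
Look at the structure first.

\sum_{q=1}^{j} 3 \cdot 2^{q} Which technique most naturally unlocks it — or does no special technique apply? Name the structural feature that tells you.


Verdict: the geometric series formula — check a ratio of consecutive terms: it is 2, independent of the index, so the geometric formula closes the sum.


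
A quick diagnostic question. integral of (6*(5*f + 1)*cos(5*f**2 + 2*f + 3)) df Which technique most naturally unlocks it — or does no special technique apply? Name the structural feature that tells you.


Diagnosis: u-substitution — collected, the integrand has one factor that is, up to a constant, the derivative of an inner expression the rest depends on — substitute for that inner expression.


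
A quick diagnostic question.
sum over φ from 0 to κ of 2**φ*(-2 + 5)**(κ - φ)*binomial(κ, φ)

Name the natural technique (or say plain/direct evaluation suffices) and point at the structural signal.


Verdict: the binomial theorem — terms weighting binomial(κ, φ) against matched powers of 2 and (-2 + 5) reassemble into (2 + (-2 + 5))^κ by the binomial theorem.


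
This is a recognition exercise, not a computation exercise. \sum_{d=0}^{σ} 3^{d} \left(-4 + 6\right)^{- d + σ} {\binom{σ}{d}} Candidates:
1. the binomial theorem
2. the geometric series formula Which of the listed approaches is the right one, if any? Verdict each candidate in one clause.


Verdict: the binomial theorem — terms weighting {\binom{σ}{d}} against matched powers of 3 and (-4 + 6) reassemble into (3 + (-4 + 6))^σ by the binomial theorem.
- the binomial theorem: yes, a natural case for it.
- the geometric series formula — the term-to-term ratio drifts with the index — the one thing the geometric formula cannot absorb.


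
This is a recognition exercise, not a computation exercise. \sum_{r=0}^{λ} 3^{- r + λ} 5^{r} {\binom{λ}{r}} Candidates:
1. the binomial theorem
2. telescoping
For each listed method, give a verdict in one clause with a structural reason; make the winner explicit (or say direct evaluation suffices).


Method: the binomial theorem — binomial coefficients against complementary powers of 5 and 3: recognize the binomial expansion and resum.
- the binomial theorem — yes, a natural case for it.
- telescoping: computed from the summand as displayed, the partial sums build up without the pairwise collapse telescoping exploits.


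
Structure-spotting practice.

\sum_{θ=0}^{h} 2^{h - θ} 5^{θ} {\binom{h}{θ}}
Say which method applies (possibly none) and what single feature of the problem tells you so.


Diagnosis: the binomial theorem — {\binom{h}{θ}} weighting matched powers of 5 and 2 is the expanded form of (5 + 2)^h — fold it back up.


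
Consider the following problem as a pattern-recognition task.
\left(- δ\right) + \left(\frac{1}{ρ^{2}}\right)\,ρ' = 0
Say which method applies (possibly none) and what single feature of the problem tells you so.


Diagnosis: separation of variables — solved for the derivative, the right side factors as δ times ρ^{2} — all δ-dependence separates from all ρ-dependence. The cross-partial test also passes here (vacuously, each side single-variable); the potential-function route would work, separation is simply more immediate.


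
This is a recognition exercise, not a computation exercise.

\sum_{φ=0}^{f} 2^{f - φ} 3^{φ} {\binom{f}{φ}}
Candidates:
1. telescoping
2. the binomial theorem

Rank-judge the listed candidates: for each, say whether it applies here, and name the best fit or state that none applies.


Verdict: the binomial theorem — terms weighting {\binom{f}{φ}} against matched powers of 3 and 2 reassemble into (3 + 2)^f by the binomial theorem.
- telescoping: the terms as presented offer no neighboring cancellation — a telescoping rewrite may exist, but the displayed structure does not hand one over.
- the binomial theorem — applies; the problem has the shape this method handles.


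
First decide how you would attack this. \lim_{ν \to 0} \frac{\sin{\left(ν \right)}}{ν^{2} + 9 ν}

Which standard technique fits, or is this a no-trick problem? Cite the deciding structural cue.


Method: l'Hôpital's rule (0/0) — numerator and denominator both vanish at 0 — a genuine 0/0 form, which is exactly when l'Hôpital applies. The standard small-argument limits would also carry it; the rule is the systematic route.


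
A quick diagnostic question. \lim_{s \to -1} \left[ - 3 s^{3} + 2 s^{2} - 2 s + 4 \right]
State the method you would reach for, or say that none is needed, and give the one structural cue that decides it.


Technique: no special technique — no zero denominators, no indeterminate clash at -1 — substitute and read off the value.


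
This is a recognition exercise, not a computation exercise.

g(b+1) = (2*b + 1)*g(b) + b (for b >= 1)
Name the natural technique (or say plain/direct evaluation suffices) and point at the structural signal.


Method: a summation factor — normalize by the running product of 2*b + 1: the left side becomes a difference, and differences sum.


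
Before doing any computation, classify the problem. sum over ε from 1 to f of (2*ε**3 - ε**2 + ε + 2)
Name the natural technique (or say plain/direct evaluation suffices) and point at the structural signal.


Diagnosis: no special technique — every summand is a constant multiple of a power of ε — apply the standard power-sum identities one degree at a time.


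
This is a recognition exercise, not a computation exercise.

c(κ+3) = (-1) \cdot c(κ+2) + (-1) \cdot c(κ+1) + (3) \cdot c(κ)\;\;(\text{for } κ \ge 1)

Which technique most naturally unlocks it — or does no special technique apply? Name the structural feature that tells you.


Verdict: the characteristic-root method — because shifting κ leaves the equation's coefficients unchanged, exponential trials reduce it to algebra.


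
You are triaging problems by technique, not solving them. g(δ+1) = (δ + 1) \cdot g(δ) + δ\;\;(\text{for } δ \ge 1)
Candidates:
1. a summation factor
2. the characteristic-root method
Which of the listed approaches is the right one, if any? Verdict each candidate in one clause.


Method: a summation factor — one-term recursion with variable weight δ + 1 is solved by product normalization, not by root-finding.
- a summation factor: yes — fits the structure here.
- the characteristic-root method — an index-dependent weight blocks the pure exponential ansatz.


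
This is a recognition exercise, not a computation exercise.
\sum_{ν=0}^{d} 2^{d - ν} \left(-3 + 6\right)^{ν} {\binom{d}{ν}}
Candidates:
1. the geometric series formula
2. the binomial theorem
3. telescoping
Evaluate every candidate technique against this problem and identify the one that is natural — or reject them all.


Verdict: the binomial theorem — terms weighting {\binom{d}{ν}} against matched powers of (-3 + 6) and 2 reassemble into ((-3 + 6) + 2)^d by the binomial theorem.
- the geometric series formula — the term-to-term ratio drifts with the index — the one thing the geometric formula cannot absorb.
- the binomial theorem: applies; the problem has the shape this method handles.
- telescoping — writing out consecutive terms as given produces no pairwise cancellation.


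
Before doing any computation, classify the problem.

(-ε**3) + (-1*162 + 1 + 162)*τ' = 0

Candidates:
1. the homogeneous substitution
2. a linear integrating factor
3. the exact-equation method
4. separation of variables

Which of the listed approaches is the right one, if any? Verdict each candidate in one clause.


Diagnosis: no special technique — with τ absent the equation is not coupled at all: direct integration in ε.
- the homogeneous substitution — the slope is not a function of the ratio of the variables alone.
- a linear integrating factor — the linear template holds only trivially here (the unknown is absent, so the coefficient is zero) — the method is not the natural label.
- the exact-equation method: no dependence on the unknown anywhere: exactness is a label without content here.
- separation of variables: any separation here is vacuous (nothing depends on the unknown); direct integration is the honest label.


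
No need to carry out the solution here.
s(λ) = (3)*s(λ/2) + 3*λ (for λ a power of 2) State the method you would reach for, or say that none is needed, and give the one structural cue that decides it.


Diagnosis: the master substitution — recursion at λ/2 is multiplicative in the index; logarithmic reindexing via λ = 2^m linearizes it.


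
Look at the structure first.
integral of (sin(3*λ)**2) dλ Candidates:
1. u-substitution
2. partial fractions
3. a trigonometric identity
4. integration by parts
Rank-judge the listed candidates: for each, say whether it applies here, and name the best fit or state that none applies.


Technique: a trigonometric identity — sin(3*λ)**2 is an even power — the power-reduction identity rewrites it into first-degree cosines.
- u-substitution: no subexpression of the integrand pairs with its own derivative as a factor — individual terms may offer their own substitutions, but any change of variable covering the whole integral would have to be constructed from outside the expression.
- partial fractions — there is no rational-function structure to decompose.
- a trigonometric identity: applies; the problem has the shape this method handles.
- integration by parts — not the natural route: no polynomial-kernel product appears — a recursive parts reduction of the trigonometric product exists, but the identity rewrite is direct.


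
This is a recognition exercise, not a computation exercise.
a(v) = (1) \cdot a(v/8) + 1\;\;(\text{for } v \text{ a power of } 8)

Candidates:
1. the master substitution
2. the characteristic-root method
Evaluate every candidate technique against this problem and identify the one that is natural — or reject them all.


Best approach: the master substitution — the argument shrinks by the factor 8, so measure the index on a logarithmic scale and the recursion becomes a shift.
- the master substitution: applicable, and directly so.
- the characteristic-root method: the recursion divides its index rather than shifting it — outside the constant-shift family the root method covers.


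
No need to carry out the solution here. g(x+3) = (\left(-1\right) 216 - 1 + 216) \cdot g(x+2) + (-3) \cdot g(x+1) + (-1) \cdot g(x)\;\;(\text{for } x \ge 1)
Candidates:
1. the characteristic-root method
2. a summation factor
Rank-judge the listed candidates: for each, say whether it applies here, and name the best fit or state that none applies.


Method: the characteristic-root method — every coefficient is a fixed number and the forcing is zero — substitute r^x and read off the root equation.
- the characteristic-root method — a fit — the right tool for this form.
- a summation factor: a summation factor telescopes one-step recursions; this one carries higher-order memory.


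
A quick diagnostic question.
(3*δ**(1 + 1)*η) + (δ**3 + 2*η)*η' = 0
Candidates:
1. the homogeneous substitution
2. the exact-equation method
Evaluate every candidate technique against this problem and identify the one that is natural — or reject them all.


Method: the exact-equation method — equality of cross partials is the green light — assemble the potential function term by term.
- the homogeneous substitution — the ratio of the variables does not determine the slope.
- the exact-equation method: yes, a natural case for it.


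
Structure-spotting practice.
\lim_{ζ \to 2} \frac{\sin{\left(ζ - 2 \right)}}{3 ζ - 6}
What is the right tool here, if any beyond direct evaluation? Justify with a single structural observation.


Method: l'Hôpital's rule (0/0) — numerator and denominator both vanish at 2 — a genuine 0/0 form, which is exactly when l'Hôpital applies. A first-order expansion at the point is an equally standard path; the rule packages it.


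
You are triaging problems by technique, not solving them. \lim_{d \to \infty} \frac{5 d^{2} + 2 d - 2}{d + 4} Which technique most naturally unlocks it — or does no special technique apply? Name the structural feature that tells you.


Best approach: dominant-term comparison — at large d only the top-degree terms survive; compare the leading terms and the limit falls out. l'Hôpital's at-infinity variant applies to the expression viewed as a single quotient; the leading-term comparison is the direct route.


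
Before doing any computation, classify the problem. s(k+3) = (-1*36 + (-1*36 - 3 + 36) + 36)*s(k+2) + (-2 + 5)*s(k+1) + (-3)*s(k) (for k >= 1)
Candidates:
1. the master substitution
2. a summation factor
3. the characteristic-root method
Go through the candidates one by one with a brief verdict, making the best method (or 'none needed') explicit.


Diagnosis: the characteristic-root method — the recurrence is linear and homogeneous with constant coefficients, so the ansatz r^k turns it into a polynomial equation for r.
- the master substitution: no fixed divisor shrinks the index between calls.
- a summation factor — the recurrence reaches back more than one step, outside the first-order family a summation factor normalizes.
- the characteristic-root method — yes, a natural case for it.


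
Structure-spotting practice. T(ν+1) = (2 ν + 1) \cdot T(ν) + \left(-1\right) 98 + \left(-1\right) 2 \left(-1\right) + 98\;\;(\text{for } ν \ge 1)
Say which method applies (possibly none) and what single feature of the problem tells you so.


Verdict: a summation factor — an index-dependent multiplier 2 ν + 1 rules out characteristic roots; a summation factor converts it to a pure difference.


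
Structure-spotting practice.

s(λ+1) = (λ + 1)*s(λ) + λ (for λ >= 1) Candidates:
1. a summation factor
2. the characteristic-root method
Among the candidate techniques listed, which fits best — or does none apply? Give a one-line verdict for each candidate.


Verdict: a summation factor — an index-dependent multiplier λ + 1 rules out characteristic roots; a summation factor converts it to a pure difference.
- a summation factor — applicable, and directly so.
- the characteristic-root method — the coefficients change with the index, which the root method cannot absorb.


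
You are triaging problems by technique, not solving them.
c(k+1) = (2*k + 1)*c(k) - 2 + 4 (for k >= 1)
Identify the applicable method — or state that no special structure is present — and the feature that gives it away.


Method: a summation factor — because the multiplier 2*k + 1 is index-dependent, divide through by its running product and sum the resulting differences.


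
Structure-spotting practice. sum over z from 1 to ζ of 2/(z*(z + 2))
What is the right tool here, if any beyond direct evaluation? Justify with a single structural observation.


Diagnosis: telescoping — the denominator's roots in 2/(z*(z + 2)) sit an integer apart: decomposition produces a self-cancelling chain.


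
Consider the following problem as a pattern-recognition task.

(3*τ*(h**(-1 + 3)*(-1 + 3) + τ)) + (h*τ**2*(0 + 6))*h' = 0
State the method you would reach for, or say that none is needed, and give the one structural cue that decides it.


Technique: the exact-equation method — because the two cross partials coincide, the form is conservative as written — recover its potential in (τ, h).


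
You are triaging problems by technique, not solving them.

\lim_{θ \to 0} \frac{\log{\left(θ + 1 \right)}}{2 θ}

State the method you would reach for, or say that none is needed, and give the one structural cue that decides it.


Method: l'Hôpital's rule (0/0) — substituting 0 gives 0 over 0; differentiate top and bottom once and re-evaluate. A local series expansion at the point resolves it as well; the rule is the packaged version of that step.


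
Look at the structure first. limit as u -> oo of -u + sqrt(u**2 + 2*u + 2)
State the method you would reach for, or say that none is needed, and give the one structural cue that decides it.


Verdict: conjugate multiplication — infinity minus infinity with a radical in play — multiply by the conjugate so the divergences of sqrt(u**2 + 2*u + 2) and u annihilate.


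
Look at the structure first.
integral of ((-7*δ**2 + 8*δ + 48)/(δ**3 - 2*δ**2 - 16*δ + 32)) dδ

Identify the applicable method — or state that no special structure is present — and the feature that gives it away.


Best approach: partial fractions — with δ**3 - 2*δ**2 - 16*δ + 32 factorable and the degree on top strictly smaller, simple-fraction decomposition is immediate.


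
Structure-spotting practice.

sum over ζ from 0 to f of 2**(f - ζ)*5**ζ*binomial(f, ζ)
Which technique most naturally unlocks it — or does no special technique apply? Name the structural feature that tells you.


Verdict: the binomial theorem — terms weighting binomial(f, ζ) against matched powers of 5 and 2 reassemble into (5 + 2)^f by the binomial theorem.


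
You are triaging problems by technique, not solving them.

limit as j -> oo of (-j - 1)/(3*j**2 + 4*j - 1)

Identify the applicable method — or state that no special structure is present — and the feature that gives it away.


Best approach: dominant-term comparison — divide through by the highest power of j; every lower-order term dies and the dominant terms decide the limit. Differentiating the expression as a single quotient would eventually settle it as well; matching dominant growth settles it immediately.


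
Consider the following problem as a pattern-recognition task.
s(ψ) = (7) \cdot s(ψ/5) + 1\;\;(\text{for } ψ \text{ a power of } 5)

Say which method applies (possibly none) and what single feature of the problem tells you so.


Diagnosis: the master substitution — the argument contracts 5-fold per step: reindex ψ exponentially and solve the linear recurrence in the new index.


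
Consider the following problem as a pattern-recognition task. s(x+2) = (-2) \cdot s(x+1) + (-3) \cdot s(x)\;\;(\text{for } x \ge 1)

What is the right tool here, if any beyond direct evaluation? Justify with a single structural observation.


Technique: the characteristic-root method — constant coefficients and linearity mean the ansatz r^x reduces it to solving the characteristic polynomial.


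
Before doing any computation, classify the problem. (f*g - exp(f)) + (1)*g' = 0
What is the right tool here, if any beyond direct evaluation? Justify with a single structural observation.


Method: a linear integrating factor — linear in the unknown with genuine forcing: multiply through by the exponential of the integrated coefficient and the left side closes into one derivative.


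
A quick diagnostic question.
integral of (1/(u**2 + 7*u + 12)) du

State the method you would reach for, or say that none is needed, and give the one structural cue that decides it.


Technique: partial fractions — each factor of u**2 + 7*u + 12 owns one elementary piece of the integrand — separate them and integrate piecewise.


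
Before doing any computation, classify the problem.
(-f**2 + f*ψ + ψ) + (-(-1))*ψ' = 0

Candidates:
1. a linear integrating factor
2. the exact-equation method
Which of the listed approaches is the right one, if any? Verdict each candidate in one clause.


Technique: a linear integrating factor — linear in the unknown with genuine forcing: multiply through by the exponential of the integrated coefficient and the left side closes into one derivative.
- a linear integrating factor — a fit — the right tool for this form.
- the exact-equation method — the mixed partial derivatives differ, so the left side is not a total differential.


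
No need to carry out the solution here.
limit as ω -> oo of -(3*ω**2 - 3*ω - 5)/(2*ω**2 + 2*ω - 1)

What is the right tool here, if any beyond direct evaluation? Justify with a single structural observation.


Verdict: dominant-term comparison — growth-rate triage: the leading powers of ω decide the limit, everything else is noise. Viewed as a single quotient this is an ∞/∞ form — an at-infinity application of l'Hôpital's rule would also resolve it; comparing leading growth reads the answer without differentiating.


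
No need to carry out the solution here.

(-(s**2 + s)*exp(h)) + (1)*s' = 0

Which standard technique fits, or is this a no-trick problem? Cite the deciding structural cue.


Technique: separation of variables — the derivative equals a pure function of h (namely exp(h)) times a pure function of s (namely s**2 + s); divide and integrate each side. A Bernoulli substitution applies to this equation as given; separation takes the same equation in its displayed form.


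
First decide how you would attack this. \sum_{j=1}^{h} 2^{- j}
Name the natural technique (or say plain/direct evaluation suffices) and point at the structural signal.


Diagnosis: the geometric series formula — consecutive terms stand in a fixed index-free ratio — the geometric sum formula closes it.


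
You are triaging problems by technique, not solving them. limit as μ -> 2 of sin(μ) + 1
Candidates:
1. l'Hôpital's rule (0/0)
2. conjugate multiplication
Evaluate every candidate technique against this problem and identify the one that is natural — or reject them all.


Diagnosis: no special technique — no zero denominators, no indeterminate clash at 2 — substitute and read off the value.
- l'Hôpital's rule (0/0): evaluation at the point is determinate, so the rule has nothing to repair.
- conjugate multiplication — multiplying by a conjugate would not remove any indeterminacy here.
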